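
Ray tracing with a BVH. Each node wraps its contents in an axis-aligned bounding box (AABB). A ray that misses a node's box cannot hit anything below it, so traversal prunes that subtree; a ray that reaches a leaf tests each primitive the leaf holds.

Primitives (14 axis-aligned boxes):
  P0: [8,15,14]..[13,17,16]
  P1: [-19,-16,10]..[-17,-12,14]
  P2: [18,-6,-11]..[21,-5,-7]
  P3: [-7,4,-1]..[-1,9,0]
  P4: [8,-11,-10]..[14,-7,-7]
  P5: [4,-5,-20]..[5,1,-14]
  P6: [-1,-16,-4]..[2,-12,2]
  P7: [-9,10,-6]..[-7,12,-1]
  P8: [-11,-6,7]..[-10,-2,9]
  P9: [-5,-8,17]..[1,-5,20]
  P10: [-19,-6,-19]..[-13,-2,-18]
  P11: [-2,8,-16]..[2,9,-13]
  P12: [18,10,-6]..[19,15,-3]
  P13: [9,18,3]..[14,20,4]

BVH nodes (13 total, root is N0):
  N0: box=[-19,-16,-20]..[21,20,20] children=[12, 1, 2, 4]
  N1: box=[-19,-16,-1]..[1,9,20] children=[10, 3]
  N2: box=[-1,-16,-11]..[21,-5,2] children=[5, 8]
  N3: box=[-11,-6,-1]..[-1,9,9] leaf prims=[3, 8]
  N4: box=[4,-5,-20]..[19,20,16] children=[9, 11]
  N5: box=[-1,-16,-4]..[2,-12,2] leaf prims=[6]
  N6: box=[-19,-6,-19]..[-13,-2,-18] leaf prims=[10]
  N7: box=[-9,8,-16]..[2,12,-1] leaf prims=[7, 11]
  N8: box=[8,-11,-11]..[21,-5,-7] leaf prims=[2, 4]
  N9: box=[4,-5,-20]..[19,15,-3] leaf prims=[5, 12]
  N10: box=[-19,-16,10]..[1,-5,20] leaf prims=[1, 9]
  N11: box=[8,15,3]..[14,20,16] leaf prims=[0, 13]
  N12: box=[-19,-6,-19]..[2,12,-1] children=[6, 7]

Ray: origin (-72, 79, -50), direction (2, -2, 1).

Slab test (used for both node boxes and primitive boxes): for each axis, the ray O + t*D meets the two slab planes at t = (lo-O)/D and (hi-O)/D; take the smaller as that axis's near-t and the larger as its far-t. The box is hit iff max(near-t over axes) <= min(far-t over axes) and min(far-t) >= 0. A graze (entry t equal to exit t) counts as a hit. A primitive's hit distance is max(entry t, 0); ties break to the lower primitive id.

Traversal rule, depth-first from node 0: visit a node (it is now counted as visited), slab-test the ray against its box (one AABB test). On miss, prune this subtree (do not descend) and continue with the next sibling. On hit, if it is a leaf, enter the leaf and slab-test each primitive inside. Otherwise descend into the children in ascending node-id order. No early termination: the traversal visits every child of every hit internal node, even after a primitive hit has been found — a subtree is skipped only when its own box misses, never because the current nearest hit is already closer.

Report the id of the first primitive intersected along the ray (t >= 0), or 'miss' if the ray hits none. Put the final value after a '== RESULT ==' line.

Traverse from the root:
N0 x:[53/2,93/2] y:[59/2,95/2] z:[30,70] -> hit [30,93/2], descend [1, 2, 4, 12]
  N1 x:[53/2,73/2] y:[35,95/2] z:[49,70] -> miss, prune
  N2 x:[71/2,93/2] y:[42,95/2] z:[39,52] -> hit [42,93/2], descend [5, 8]
    N5 x:[71/2,37] y:[91/2,95/2] z:[46,52] -> miss, prune
    N8 x:[40,93/2] y:[42,45] z:[39,43] -> hit [42,43] leaf, test {P2(miss), P4@t=43}
  N4 x:[38,91/2] y:[59/2,42] z:[30,66] -> hit [38,42], descend [9, 11]
    N9 x:[38,91/2] y:[32,42] z:[30,47] -> hit [38,42] leaf, test {P5(miss), P12(miss)}
    N11 x:[40,43] y:[59/2,32] z:[53,66] -> miss, prune
  N12 x:[53/2,37] y:[67/2,85/2] z:[31,49] -> hit [67/2,37], descend [6, 7]
    N6 x:[53/2,59/2] y:[81/2,85/2] z:[31,32] -> miss, prune
    N7 x:[63/2,37] y:[67/2,71/2] z:[34,49] -> hit [34,71/2] leaf, test {P7(miss), P11@t=35}

Summary -> nodes [0, 1, 2, 5, 8, 4, 9, 11, 12, 6, 7]; box-tests=11; leaf-entries=3; first=P11

== RESULT ==
11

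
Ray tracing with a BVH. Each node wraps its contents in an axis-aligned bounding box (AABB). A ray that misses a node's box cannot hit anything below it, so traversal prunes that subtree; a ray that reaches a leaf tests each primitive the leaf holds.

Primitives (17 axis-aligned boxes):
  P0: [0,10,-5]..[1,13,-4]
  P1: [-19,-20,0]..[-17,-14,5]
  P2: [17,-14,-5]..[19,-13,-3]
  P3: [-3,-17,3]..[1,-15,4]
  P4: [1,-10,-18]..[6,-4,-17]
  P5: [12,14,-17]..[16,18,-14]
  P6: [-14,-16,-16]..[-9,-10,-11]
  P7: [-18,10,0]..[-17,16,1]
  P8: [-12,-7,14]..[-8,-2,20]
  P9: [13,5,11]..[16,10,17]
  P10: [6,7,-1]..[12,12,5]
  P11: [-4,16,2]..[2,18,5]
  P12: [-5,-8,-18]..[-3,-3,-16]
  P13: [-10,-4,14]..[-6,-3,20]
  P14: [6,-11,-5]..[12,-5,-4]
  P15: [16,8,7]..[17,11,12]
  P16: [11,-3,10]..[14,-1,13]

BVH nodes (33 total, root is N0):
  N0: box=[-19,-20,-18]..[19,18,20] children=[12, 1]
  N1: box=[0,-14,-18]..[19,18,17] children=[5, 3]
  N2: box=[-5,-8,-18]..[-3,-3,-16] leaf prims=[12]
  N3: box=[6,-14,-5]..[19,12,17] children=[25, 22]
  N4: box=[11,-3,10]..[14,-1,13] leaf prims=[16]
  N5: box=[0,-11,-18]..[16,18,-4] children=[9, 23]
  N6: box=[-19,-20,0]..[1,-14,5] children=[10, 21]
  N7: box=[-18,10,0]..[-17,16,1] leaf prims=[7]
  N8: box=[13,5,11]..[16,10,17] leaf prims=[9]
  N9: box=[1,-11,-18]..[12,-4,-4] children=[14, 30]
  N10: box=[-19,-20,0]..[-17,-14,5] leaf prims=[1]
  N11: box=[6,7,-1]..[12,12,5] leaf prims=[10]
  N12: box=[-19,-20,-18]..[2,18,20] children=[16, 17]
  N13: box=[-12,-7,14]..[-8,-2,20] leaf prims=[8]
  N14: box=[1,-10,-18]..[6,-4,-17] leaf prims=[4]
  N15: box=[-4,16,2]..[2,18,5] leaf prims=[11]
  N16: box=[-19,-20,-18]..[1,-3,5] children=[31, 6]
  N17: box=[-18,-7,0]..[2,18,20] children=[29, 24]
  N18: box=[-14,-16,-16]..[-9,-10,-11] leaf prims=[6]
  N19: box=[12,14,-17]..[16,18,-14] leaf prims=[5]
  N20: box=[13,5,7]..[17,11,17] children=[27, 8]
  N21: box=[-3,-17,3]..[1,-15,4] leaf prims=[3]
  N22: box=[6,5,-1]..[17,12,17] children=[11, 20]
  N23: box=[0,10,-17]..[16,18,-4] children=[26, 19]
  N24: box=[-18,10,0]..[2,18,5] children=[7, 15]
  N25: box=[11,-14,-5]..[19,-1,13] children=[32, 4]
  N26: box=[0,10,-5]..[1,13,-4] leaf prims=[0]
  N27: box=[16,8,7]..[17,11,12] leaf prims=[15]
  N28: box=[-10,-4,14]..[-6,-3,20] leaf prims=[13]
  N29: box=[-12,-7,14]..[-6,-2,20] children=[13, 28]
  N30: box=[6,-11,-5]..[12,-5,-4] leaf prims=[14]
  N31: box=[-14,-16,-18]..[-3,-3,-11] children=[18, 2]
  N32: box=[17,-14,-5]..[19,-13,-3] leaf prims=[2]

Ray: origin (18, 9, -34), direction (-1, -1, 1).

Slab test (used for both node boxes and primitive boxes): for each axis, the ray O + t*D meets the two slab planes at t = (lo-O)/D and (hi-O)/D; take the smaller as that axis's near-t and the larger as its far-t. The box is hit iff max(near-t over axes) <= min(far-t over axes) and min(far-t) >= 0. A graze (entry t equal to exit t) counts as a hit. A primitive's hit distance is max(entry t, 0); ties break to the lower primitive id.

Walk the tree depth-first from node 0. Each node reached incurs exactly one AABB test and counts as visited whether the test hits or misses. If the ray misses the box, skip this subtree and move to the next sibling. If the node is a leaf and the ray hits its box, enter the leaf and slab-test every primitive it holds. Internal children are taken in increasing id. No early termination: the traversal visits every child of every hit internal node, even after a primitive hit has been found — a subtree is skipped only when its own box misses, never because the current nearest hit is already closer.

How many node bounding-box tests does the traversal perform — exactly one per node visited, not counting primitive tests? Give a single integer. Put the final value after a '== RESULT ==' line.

Trace the traversal:
N0 x:[-1,37] y:[-9,29] z:[16,54] -> hit [16,29], descend [1, 12]
  N1 x:[-1,18] y:[-9,23] z:[16,51] -> hit [16,18], descend [3, 5]
    N3 x:[-1,12] y:[-3,23] z:[29,51] -> miss, prune
    N5 x:[2,18] y:[-9,20] z:[16,30] -> hit [16,18], descend [9, 23]
      N9 x:[6,17] y:[13,20] z:[16,30] -> hit [16,17], descend [14, 30]
        N14 x:[12,17] y:[13,19] z:[16,17] -> hit [16,17] leaf, test {P4@t=16}
        N30 x:[6,12] y:[14,20] z:[29,30] -> miss, prune
      N23 x:[2,18] y:[-9,-1] z:[17,30] -> miss, prune
  N12 x:[16,37] y:[-9,29] z:[16,54] -> hit [16,29], descend [16, 17]
    N16 x:[17,37] y:[12,29] z:[16,39] -> hit [17,29], descend [6, 31]
      N6 x:[17,37] y:[23,29] z:[34,39] -> miss, prune
      N31 x:[21,32] y:[12,25] z:[16,23] -> hit [21,23], descend [2, 18]
        N2 x:[21,23] y:[12,17] z:[16,18] -> miss, prune
        N18 x:[27,32] y:[19,25] z:[18,23] -> miss, prune
    N17 x:[16,36] y:[-9,16] z:[34,54] -> miss, prune

Summary -> nodes [0, 1, 3, 5, 9, 14, 30, 23, 12, 16, 6, 31, 2, 18, 17]; box-tests=15; leaf-entries=1; first=P4

== RESULT ==
15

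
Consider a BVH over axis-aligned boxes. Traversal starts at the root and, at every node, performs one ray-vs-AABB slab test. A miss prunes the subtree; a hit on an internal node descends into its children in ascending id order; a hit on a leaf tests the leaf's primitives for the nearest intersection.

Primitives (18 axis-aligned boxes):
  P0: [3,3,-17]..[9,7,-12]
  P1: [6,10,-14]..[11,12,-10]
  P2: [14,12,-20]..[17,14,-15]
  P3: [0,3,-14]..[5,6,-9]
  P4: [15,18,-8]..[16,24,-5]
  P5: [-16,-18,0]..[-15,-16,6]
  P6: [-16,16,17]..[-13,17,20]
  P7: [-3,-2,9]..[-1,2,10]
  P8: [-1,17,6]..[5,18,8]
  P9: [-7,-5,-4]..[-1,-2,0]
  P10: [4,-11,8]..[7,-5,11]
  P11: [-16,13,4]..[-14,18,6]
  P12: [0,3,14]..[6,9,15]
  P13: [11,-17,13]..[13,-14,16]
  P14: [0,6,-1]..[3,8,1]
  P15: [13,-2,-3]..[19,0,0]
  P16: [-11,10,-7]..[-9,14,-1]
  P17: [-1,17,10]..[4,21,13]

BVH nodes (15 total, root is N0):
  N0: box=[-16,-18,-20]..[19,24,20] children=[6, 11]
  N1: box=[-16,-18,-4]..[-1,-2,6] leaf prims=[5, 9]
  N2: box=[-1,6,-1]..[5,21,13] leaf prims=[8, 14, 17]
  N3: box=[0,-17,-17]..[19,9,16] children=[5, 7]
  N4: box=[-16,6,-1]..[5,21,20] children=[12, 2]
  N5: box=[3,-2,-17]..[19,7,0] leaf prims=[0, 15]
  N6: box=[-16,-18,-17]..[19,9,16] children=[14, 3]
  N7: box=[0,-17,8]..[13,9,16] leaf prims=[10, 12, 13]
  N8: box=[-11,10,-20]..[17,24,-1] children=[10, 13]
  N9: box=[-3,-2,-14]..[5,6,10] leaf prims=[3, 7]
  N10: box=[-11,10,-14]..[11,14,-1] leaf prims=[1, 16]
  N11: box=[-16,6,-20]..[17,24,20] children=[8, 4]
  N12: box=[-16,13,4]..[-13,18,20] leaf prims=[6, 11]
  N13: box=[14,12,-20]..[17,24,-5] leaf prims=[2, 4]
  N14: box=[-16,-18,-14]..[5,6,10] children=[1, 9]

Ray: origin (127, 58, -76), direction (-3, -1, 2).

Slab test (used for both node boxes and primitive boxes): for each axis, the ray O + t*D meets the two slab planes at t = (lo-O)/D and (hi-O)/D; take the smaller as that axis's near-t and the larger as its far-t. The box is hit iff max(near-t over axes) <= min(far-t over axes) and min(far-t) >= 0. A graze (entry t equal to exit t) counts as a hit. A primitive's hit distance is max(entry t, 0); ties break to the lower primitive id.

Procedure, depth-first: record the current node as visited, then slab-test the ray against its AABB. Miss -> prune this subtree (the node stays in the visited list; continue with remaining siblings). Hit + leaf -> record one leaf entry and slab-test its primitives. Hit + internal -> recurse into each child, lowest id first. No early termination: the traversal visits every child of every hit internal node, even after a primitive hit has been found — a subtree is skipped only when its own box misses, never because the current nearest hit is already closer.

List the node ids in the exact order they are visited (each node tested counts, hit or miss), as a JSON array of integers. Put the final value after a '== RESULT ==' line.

Trace the traversal:
N0 x:[36,143/3] y:[34,76] z:[28,48] -> hit [36,143/3], descend [6, 11]
  N6 x:[36,143/3] y:[49,76] z:[59/2,46] -> miss, prune
  N11 x:[110/3,143/3] y:[34,52] z:[28,48] -> hit [110/3,143/3], descend [4, 8]
    N4 x:[122/3,143/3] y:[37,52] z:[75/2,48] -> hit [122/3,143/3], descend [2, 12]
      N2 x:[122/3,128/3] y:[37,52] z:[75/2,89/2] -> hit [122/3,128/3] leaf, test {P8@t=41, P14(miss), P17(miss)}
      N12 x:[140/3,143/3] y:[40,45] z:[40,48] -> miss, prune
    N8 x:[110/3,46] y:[34,48] z:[28,75/2] -> hit [110/3,75/2], descend [10, 13]
      N10 x:[116/3,46] y:[44,48] z:[31,75/2] -> miss, prune
      N13 x:[110/3,113/3] y:[34,46] z:[28,71/2] -> miss, prune

Summary -> nodes [0, 6, 11, 4, 2, 12, 8, 10, 13]; box-tests=9; leaf-entries=1; first=P8

== RESULT ==
[0, 6, 11, 4, 2, 12, 8, 10, 13]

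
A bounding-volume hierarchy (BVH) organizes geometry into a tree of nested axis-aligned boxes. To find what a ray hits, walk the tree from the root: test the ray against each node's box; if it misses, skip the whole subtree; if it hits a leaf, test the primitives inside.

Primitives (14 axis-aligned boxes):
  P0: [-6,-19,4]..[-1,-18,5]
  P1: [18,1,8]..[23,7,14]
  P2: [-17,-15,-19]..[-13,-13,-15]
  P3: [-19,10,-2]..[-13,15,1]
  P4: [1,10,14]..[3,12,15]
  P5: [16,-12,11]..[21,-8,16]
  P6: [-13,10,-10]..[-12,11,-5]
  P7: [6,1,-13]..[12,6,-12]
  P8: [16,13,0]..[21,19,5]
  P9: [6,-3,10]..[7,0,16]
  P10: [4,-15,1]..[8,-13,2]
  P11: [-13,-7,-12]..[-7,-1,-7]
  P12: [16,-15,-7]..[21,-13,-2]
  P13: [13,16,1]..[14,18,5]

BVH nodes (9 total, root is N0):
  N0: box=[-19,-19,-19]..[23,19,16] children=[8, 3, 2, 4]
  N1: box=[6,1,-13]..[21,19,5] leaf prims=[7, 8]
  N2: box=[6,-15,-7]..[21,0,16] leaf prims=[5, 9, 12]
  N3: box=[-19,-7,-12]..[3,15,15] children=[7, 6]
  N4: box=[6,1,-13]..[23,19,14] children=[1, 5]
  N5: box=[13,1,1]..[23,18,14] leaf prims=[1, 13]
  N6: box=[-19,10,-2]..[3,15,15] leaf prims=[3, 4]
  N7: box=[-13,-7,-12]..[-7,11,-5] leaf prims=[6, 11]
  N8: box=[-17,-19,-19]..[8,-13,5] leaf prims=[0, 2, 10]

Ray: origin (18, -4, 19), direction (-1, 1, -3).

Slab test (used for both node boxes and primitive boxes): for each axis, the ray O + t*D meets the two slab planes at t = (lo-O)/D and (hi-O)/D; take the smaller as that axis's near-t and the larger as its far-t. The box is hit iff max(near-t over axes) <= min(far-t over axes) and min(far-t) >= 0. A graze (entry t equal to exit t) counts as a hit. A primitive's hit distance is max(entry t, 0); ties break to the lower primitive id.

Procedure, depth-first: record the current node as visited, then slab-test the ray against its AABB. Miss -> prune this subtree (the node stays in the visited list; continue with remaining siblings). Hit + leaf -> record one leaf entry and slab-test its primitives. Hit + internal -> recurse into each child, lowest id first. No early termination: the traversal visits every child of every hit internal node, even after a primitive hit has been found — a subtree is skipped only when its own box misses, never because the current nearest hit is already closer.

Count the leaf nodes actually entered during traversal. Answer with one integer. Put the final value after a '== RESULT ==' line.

Walk:
N0 x:[-5,37] y:[-15,23] z:[1,38/3] -> hit [1,38/3], descend [2, 3, 4, 8]
  N2 x:[-3,12] y:[-11,4] z:[1,26/3] -> hit [1,4] leaf, test {P5(miss), P9(miss), P12(miss)}
  N3 x:[15,37] y:[-3,19] z:[4/3,31/3] -> miss, prune
  N4 x:[-5,12] y:[5,23] z:[5/3,32/3] -> hit [5,32/3], descend [1, 5]
    N1 x:[-3,12] y:[5,23] z:[14/3,32/3] -> hit [5,32/3] leaf, test {P7(miss), P8(miss)}
    N5 x:[-5,5] y:[5,22] z:[5/3,6] -> hit [5,5] leaf, test {P1(miss), P13(miss)}
  N8 x:[10,35] y:[-15,-9] z:[14/3,38/3] -> miss, prune

Visited [0, 2, 3, 4, 1, 5, 8]. Tests: 7 box, 3 leaf. Nearest: miss.

== RESULT ==
3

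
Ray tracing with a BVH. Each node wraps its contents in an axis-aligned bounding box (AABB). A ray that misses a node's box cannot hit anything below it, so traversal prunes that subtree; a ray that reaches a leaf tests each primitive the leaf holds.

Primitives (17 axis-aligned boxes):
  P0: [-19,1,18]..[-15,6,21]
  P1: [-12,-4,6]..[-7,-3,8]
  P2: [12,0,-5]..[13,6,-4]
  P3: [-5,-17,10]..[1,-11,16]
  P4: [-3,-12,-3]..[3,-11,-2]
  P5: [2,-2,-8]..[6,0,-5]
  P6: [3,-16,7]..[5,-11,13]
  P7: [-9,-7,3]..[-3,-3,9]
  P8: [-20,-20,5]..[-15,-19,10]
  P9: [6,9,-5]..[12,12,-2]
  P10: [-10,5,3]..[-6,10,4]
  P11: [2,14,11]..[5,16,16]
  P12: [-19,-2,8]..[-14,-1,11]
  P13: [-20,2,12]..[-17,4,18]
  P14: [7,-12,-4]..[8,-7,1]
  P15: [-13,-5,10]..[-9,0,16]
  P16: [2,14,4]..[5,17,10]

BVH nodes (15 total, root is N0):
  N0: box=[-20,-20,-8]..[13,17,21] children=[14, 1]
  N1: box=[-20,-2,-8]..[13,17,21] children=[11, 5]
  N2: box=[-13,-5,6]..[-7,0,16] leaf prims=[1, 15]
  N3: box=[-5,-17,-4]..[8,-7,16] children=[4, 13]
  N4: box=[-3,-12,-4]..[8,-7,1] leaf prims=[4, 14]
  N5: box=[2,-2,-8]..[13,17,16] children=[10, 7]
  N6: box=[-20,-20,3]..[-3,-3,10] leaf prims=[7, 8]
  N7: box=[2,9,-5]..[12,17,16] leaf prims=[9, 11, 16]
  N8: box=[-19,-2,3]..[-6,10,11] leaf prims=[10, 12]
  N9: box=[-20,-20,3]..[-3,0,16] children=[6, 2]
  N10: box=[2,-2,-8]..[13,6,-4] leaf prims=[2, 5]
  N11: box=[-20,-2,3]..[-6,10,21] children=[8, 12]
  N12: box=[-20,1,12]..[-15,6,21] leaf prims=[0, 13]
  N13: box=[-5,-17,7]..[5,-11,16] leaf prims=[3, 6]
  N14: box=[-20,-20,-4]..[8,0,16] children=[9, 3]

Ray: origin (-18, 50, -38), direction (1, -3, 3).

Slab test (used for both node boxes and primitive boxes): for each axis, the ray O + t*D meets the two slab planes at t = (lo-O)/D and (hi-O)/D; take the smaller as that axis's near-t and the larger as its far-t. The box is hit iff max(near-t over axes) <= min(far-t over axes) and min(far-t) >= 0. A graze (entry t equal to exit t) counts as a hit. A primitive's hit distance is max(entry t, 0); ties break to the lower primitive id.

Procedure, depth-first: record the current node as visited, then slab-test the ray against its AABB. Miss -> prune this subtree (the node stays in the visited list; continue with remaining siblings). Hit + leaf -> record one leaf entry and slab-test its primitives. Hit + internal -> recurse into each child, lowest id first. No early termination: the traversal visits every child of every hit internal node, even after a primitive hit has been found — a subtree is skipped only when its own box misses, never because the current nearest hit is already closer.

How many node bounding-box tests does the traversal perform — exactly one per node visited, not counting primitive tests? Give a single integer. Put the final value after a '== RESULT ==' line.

Traverse from the root:
N0 x:[-2,31] y:[11,70/3] z:[10,59/3] -> hit [11,59/3], descend [1, 14]
  N1 x:[-2,31] y:[11,52/3] z:[10,59/3] -> hit [11,52/3], descend [5, 11]
    N5 x:[20,31] y:[11,52/3] z:[10,18] -> miss, prune
    N11 x:[-2,12] y:[40/3,52/3] z:[41/3,59/3] -> miss, prune
  N14 x:[-2,26] y:[50/3,70/3] z:[34/3,18] -> hit [50/3,18], descend [3, 9]
    N3 x:[13,26] y:[19,67/3] z:[34/3,18] -> miss, prune
    N9 x:[-2,15] y:[50/3,70/3] z:[41/3,18] -> miss, prune

Summary -> nodes [0, 1, 5, 11, 14, 3, 9]; box-tests=7; leaf-entries=0; first=miss

== RESULT ==
7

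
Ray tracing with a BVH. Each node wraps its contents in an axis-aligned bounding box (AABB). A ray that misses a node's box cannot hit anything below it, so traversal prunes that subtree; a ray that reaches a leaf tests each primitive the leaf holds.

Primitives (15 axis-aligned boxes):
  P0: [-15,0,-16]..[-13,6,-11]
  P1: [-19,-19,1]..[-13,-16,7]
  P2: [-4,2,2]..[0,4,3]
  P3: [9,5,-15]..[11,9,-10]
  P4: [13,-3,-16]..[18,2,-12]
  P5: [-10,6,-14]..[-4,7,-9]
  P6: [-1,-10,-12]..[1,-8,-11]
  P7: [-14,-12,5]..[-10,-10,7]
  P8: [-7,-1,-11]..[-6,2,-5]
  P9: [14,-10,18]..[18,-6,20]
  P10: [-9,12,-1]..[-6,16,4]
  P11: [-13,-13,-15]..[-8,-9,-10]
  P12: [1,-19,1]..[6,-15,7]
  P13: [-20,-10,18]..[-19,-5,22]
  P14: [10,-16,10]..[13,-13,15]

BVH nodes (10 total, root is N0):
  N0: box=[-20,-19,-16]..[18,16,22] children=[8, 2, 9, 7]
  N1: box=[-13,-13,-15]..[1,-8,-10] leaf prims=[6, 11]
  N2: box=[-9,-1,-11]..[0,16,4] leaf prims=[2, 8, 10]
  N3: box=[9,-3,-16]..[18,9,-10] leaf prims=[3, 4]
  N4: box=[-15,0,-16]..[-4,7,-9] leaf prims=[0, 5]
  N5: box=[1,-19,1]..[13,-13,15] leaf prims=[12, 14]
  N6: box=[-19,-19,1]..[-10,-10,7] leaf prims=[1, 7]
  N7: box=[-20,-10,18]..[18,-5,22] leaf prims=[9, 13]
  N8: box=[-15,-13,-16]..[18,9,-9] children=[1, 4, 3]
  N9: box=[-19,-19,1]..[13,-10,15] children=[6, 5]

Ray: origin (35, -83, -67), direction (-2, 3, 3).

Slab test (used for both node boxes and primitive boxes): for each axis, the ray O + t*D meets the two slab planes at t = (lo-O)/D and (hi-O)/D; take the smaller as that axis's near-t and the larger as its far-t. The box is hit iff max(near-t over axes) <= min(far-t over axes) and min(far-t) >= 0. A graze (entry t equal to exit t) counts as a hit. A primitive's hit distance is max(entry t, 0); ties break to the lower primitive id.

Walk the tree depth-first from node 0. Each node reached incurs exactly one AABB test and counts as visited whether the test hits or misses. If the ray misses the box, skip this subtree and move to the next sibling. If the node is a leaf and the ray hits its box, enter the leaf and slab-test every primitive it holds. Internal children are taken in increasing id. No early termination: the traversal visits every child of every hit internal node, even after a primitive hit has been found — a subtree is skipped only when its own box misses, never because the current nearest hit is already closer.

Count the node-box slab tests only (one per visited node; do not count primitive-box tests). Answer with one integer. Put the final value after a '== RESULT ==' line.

Walk:
N0 x:[17/2,55/2] y:[64/3,33] z:[17,89/3] -> hit [64/3,55/2], descend [2, 7, 8, 9]
  N2 x:[35/2,22] y:[82/3,33] z:[56/3,71/3] -> miss, prune
  N7 x:[17/2,55/2] y:[73/3,26] z:[85/3,89/3] -> miss, prune
  N8 x:[17/2,25] y:[70/3,92/3] z:[17,58/3] -> miss, prune
  N9 x:[11,27] y:[64/3,73/3] z:[68/3,82/3] -> hit [68/3,73/3], descend [5, 6]
    N5 x:[11,17] y:[64/3,70/3] z:[68/3,82/3] -> miss, prune
    N6 x:[45/2,27] y:[64/3,73/3] z:[68/3,74/3] -> hit [68/3,73/3] leaf, test {P1(miss), P7@t=24}

Visited [0, 2, 7, 8, 9, 5, 6]. Tests: 7 box, 1 leaf. Nearest: P7.

== RESULT ==
7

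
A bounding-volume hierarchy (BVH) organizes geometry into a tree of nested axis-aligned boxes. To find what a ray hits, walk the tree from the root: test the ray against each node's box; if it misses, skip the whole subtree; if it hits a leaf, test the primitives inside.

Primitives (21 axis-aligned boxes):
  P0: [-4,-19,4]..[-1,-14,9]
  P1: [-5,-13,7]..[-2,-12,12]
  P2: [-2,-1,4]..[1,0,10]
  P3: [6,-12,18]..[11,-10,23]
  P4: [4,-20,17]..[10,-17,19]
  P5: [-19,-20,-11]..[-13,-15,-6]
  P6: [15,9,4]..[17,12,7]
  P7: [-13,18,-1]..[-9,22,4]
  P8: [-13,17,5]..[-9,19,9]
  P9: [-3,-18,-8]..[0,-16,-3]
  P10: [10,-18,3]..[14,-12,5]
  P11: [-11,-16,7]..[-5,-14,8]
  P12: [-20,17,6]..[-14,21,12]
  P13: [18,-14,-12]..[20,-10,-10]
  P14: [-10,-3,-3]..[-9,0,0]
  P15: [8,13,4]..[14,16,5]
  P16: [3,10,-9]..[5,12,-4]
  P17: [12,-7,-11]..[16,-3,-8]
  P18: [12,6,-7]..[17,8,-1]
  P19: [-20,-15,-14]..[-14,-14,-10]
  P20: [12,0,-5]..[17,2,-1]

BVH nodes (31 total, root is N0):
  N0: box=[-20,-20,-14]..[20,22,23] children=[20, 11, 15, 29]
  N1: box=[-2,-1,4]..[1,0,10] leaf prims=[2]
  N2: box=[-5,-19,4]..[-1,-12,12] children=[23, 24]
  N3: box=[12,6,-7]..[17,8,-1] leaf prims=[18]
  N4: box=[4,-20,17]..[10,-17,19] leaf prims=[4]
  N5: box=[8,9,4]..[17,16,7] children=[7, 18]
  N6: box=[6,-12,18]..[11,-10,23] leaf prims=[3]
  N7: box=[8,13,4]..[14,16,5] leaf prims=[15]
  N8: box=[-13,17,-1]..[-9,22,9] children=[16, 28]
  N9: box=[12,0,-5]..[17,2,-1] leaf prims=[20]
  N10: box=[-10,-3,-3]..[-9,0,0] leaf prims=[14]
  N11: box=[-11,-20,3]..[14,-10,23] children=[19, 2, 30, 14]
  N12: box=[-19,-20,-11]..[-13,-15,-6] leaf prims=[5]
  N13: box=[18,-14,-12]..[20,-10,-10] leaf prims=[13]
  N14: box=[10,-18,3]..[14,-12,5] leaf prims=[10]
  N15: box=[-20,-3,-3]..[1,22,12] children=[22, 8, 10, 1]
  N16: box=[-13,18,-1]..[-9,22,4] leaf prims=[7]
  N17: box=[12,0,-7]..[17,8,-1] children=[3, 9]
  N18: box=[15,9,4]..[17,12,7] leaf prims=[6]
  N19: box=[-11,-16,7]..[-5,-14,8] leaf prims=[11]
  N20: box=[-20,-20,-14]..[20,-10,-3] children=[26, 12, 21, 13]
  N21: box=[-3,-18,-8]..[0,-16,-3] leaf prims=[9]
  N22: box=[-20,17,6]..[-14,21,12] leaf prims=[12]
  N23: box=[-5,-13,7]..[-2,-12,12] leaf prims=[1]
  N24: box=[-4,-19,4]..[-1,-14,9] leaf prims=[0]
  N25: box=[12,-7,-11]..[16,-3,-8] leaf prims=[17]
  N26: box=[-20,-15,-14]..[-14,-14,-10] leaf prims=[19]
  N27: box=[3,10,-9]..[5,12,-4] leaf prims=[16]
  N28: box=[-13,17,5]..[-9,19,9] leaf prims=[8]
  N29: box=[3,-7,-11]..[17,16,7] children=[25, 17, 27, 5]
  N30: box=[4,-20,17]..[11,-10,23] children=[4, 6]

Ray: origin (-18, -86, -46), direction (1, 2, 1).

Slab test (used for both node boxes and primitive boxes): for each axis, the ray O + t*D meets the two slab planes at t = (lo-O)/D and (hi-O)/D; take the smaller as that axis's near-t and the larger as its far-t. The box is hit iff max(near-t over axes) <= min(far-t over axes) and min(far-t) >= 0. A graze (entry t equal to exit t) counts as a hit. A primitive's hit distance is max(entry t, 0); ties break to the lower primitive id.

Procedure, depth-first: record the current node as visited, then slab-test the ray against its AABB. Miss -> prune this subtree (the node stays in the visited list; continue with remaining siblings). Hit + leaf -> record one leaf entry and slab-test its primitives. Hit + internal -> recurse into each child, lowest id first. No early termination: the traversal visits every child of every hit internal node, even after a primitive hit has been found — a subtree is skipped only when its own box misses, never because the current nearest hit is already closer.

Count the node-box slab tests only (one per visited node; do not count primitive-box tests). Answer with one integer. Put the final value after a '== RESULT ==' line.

Walk:
N0 x:[-2,38] y:[33,54] z:[32,69] -> hit [33,38], descend [11, 15, 20, 29]
  N11 x:[7,32] y:[33,38] z:[49,69] -> miss, prune
  N15 x:[-2,19] y:[83/2,54] z:[43,58] -> miss, prune
  N20 x:[-2,38] y:[33,38] z:[32,43] -> hit [33,38], descend [12, 13, 21, 26]
    N12 x:[-1,5] y:[33,71/2] z:[35,40] -> miss, prune
    N13 x:[36,38] y:[36,38] z:[34,36] -> hit [36,36] leaf, test {P13@t=36}
    N21 x:[15,18] y:[34,35] z:[38,43] -> miss, prune
    N26 x:[-2,4] y:[71/2,36] z:[32,36] -> miss, prune
  N29 x:[21,35] y:[79/2,51] z:[35,53] -> miss, prune

Visited [0, 11, 15, 20, 12, 13, 21, 26, 29]. Tests: 9 box, 1 leaf. Nearest: P13.

== RESULT ==
9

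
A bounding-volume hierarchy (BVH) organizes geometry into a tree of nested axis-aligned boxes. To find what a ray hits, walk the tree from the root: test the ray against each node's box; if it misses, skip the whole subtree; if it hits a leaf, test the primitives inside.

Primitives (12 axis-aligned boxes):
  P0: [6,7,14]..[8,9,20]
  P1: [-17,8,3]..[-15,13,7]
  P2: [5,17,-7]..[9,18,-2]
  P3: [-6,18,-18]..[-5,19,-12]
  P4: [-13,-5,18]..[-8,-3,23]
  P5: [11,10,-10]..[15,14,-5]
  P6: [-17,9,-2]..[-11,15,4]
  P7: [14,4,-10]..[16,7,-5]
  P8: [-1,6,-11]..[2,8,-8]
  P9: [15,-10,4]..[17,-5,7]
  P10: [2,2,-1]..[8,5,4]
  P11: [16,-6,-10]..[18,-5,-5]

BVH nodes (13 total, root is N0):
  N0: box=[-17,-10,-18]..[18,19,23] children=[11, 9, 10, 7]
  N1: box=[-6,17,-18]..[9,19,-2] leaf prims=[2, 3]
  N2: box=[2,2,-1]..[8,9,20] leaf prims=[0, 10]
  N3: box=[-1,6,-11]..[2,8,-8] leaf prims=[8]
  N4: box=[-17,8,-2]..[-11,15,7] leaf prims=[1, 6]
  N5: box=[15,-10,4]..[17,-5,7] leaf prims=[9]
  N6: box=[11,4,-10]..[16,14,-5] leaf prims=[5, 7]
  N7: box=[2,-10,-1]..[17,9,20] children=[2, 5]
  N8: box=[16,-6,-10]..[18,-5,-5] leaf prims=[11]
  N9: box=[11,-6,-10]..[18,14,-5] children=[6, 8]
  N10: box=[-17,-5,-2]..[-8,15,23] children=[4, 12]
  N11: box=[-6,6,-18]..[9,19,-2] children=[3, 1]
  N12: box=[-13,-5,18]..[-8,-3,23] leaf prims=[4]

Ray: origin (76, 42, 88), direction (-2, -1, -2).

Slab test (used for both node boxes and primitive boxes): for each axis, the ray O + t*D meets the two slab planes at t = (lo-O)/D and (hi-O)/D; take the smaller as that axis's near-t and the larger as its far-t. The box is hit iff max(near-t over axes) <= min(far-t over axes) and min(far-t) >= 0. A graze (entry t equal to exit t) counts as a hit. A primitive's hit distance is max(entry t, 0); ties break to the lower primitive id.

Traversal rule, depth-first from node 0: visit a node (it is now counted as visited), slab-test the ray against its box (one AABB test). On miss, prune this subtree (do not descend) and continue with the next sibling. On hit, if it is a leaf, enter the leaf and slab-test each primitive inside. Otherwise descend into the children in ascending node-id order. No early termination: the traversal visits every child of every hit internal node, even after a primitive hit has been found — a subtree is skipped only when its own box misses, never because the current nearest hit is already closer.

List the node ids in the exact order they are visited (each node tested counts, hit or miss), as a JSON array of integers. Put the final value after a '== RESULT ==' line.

Trace the traversal:
N0 x:[29,93/2] y:[23,52] z:[65/2,53] -> hit [65/2,93/2], descend [7, 9, 10, 11]
  N7 x:[59/2,37] y:[33,52] z:[34,89/2] -> hit [34,37], descend [2, 5]
    N2 x:[34,37] y:[33,40] z:[34,89/2] -> hit [34,37] leaf, test {P0@t=34, P10(miss)}
    N5 x:[59/2,61/2] y:[47,52] z:[81/2,42] -> miss, prune
  N9 x:[29,65/2] y:[28,48] z:[93/2,49] -> miss, prune
  N10 x:[42,93/2] y:[27,47] z:[65/2,45] -> hit [42,45], descend [4, 12]
    N4 x:[87/2,93/2] y:[27,34] z:[81/2,45] -> miss, prune
    N12 x:[42,89/2] y:[45,47] z:[65/2,35] -> miss, prune
  N11 x:[67/2,41] y:[23,36] z:[45,53] -> miss, prune

9 AABB tests over nodes [0, 7, 2, 5, 9, 10, 4, 12, 11]; 1 leaf entered; closest P0.

== RESULT ==
[0, 7, 2, 5, 9, 10, 4, 12, 11]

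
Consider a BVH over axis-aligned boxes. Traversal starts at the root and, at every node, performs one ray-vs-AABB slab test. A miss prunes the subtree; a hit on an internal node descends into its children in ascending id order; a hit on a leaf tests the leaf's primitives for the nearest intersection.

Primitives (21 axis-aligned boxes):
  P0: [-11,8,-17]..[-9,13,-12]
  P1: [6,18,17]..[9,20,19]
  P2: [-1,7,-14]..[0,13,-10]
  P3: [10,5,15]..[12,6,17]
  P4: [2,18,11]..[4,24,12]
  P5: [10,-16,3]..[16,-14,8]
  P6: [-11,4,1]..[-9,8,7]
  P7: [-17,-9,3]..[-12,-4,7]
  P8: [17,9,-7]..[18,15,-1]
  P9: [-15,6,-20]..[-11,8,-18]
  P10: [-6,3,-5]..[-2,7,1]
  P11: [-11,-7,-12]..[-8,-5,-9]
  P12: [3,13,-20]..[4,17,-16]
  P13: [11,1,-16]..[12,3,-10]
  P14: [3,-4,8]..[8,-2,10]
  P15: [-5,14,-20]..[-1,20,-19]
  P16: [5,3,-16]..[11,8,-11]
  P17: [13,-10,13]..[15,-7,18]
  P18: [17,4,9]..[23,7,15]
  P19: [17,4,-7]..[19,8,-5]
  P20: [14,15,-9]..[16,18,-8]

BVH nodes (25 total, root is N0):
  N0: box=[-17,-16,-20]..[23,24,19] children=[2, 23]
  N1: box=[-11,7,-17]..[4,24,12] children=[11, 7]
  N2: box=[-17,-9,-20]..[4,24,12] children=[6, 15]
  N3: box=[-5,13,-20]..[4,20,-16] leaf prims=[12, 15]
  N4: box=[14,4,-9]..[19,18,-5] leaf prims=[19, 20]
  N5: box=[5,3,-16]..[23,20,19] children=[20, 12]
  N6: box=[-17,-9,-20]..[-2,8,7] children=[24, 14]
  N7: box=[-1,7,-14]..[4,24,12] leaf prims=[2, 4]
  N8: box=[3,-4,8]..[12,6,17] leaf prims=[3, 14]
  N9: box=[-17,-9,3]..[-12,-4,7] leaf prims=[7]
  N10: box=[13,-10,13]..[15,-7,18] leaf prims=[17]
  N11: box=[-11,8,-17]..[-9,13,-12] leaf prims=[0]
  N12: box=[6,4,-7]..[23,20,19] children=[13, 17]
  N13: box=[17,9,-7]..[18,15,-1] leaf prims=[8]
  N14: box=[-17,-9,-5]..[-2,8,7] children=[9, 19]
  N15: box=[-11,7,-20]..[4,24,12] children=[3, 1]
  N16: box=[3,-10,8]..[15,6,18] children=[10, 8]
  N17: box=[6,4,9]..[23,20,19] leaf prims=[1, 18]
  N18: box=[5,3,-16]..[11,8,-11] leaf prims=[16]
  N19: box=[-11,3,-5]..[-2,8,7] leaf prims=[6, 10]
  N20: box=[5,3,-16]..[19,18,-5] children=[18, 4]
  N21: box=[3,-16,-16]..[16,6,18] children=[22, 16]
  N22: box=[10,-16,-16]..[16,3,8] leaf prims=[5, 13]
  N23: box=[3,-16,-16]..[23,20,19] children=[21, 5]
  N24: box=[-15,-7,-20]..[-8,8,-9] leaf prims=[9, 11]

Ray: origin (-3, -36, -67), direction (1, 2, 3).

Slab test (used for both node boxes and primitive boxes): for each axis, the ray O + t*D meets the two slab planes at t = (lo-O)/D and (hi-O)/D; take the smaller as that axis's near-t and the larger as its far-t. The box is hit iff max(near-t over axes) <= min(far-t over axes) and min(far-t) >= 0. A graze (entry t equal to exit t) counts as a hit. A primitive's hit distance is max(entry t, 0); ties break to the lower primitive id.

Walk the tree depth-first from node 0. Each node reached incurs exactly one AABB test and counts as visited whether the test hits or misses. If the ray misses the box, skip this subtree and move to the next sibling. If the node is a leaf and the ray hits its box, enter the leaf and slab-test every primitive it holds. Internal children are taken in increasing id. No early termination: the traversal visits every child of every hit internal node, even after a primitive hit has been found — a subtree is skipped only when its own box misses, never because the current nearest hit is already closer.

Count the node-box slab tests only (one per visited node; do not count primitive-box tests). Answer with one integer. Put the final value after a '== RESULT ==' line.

Trace the traversal:
N0 x:[-14,26] y:[10,30] z:[47/3,86/3] -> hit [47/3,26], descend [2, 23]
  N2 x:[-14,7] y:[27/2,30] z:[47/3,79/3] -> miss, prune
  N23 x:[6,26] y:[10,28] z:[17,86/3] -> hit [17,26], descend [5, 21]
    N5 x:[8,26] y:[39/2,28] z:[17,86/3] -> hit [39/2,26], descend [12, 20]
      N12 x:[9,26] y:[20,28] z:[20,86/3] -> hit [20,26], descend [13, 17]
        N13 x:[20,21] y:[45/2,51/2] z:[20,22] -> miss, prune
        N17 x:[9,26] y:[20,28] z:[76/3,86/3] -> hit [76/3,26] leaf, test {P1(miss), P18(miss)}
      N20 x:[8,22] y:[39/2,27] z:[17,62/3] -> hit [39/2,62/3], descend [4, 18]
        N4 x:[17,22] y:[20,27] z:[58/3,62/3] -> hit [20,62/3] leaf, test {P19@t=20, P20(miss)}
        N18 x:[8,14] y:[39/2,22] z:[17,56/3] -> miss, prune
    N21 x:[6,19] y:[10,21] z:[17,85/3] -> hit [17,19], descend [16, 22]
      N16 x:[6,18] y:[13,21] z:[25,85/3] -> miss, prune
      N22 x:[13,19] y:[10,39/2] z:[17,25] -> hit [17,19] leaf, test {P5(miss), P13(miss)}

Visited [0, 2, 23, 5, 12, 13, 17, 20, 4, 18, 21, 16, 22]. Tests: 13 box, 3 leaf. Nearest: P19.

== RESULT ==
13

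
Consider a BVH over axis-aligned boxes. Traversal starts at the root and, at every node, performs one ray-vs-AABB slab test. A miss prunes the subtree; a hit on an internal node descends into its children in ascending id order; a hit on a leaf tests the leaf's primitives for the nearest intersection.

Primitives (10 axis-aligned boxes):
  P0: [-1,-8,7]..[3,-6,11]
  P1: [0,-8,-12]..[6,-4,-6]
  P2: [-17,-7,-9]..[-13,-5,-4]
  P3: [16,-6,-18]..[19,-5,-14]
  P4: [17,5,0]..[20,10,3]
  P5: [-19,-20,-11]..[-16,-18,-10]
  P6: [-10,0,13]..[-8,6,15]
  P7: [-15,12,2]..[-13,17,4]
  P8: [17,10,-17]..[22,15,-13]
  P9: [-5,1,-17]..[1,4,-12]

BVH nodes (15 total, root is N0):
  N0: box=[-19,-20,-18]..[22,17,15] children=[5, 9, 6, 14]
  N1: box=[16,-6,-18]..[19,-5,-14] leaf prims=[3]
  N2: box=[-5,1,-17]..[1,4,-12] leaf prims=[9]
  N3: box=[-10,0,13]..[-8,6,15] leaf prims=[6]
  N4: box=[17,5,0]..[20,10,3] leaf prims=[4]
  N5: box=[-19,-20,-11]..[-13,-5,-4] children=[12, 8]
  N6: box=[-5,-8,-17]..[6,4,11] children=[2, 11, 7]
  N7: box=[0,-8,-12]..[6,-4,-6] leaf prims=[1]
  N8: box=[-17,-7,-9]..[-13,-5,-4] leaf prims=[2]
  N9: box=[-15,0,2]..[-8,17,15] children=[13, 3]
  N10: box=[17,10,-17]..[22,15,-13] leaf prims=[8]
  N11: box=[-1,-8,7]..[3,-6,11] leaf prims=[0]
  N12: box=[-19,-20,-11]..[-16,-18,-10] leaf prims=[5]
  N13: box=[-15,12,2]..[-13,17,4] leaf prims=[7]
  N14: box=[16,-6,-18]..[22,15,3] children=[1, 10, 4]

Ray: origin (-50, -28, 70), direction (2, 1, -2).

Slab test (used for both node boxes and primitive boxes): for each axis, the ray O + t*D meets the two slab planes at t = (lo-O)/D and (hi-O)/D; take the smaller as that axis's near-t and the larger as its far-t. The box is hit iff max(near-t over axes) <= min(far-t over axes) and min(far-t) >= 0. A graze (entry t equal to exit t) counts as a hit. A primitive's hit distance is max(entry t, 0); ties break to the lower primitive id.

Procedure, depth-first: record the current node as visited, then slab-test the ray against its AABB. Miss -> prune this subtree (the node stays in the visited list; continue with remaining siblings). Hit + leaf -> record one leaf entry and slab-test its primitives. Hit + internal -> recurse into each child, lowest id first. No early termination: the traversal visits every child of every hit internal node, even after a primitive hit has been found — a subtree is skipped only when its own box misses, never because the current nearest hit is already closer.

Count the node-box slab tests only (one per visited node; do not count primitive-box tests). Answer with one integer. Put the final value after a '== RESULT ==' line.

Traverse from the root:
N0 x:[31/2,36] y:[8,45] z:[55/2,44] -> hit [55/2,36], descend [5, 6, 9, 14]
  N5 x:[31/2,37/2] y:[8,23] z:[37,81/2] -> miss, prune
  N6 x:[45/2,28] y:[20,32] z:[59/2,87/2] -> miss, prune
  N9 x:[35/2,21] y:[28,45] z:[55/2,34] -> miss, prune
  N14 x:[33,36] y:[22,43] z:[67/2,44] -> hit [67/2,36], descend [1, 4, 10]
    N1 x:[33,69/2] y:[22,23] z:[42,44] -> miss, prune
    N4 x:[67/2,35] y:[33,38] z:[67/2,35] -> hit [67/2,35] leaf, test {P4@t=67/2}
    N10 x:[67/2,36] y:[38,43] z:[83/2,87/2] -> miss, prune

order=[0, 5, 6, 9, 14, 1, 4, 10]  |boxes|=8  |leaves|=1  hit=P4

== RESULT ==
8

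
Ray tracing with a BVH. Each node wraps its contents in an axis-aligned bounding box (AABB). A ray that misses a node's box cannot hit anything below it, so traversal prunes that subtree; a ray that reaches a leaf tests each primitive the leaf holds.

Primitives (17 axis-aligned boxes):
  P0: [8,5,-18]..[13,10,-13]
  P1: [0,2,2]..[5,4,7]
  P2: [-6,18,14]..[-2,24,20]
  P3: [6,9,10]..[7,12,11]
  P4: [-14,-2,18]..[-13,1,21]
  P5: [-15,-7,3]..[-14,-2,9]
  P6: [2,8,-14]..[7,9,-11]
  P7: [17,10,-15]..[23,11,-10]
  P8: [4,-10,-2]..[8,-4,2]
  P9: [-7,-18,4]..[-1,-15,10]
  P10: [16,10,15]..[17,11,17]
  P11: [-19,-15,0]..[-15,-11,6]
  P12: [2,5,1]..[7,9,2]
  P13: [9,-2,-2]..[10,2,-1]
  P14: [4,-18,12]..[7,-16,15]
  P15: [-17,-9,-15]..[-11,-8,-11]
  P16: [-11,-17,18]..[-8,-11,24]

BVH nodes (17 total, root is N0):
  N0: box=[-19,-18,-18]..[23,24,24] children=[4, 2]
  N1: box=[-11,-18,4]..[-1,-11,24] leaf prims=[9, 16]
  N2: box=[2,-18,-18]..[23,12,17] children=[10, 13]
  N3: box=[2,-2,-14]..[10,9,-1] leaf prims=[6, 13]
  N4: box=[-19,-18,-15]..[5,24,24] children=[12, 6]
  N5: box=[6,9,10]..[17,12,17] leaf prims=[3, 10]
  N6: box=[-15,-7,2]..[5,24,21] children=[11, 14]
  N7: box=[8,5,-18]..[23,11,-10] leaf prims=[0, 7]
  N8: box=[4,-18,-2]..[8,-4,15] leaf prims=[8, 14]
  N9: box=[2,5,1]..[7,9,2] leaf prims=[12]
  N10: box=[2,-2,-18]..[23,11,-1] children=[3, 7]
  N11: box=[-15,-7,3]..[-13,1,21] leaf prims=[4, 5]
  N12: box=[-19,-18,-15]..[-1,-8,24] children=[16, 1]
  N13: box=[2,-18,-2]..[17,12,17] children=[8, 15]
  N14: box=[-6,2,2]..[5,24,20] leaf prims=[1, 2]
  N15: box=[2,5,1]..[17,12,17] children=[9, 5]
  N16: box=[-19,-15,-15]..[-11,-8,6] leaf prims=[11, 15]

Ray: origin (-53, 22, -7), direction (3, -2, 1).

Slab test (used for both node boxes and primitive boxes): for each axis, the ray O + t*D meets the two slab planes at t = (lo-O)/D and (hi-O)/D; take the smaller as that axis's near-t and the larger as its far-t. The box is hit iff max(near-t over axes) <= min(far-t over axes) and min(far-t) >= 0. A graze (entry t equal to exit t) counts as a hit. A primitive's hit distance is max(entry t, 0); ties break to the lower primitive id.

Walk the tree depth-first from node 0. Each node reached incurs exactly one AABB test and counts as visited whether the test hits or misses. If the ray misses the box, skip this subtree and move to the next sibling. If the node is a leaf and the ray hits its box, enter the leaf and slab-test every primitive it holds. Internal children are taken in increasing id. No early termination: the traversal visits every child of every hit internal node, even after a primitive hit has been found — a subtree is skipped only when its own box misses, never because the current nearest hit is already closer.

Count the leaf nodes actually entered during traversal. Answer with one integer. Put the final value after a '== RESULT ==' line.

Traverse from the root:
N0 x:[34/3,76/3] y:[-1,20] z:[-11,31] -> hit [34/3,20], descend [2, 4]
  N2 x:[55/3,76/3] y:[5,20] z:[-11,24] -> hit [55/3,20], descend [10, 13]
    N10 x:[55/3,76/3] y:[11/2,12] z:[-11,6] -> miss, prune
    N13 x:[55/3,70/3] y:[5,20] z:[5,24] -> hit [55/3,20], descend [8, 15]
      N8 x:[19,61/3] y:[13,20] z:[5,22] -> hit [19,20] leaf, test {P8(miss), P14@t=19}
      N15 x:[55/3,70/3] y:[5,17/2] z:[8,24] -> miss, prune
  N4 x:[34/3,58/3] y:[-1,20] z:[-8,31] -> hit [34/3,58/3], descend [6, 12]
    N6 x:[38/3,58/3] y:[-1,29/2] z:[9,28] -> hit [38/3,29/2], descend [11, 14]
      N11 x:[38/3,40/3] y:[21/2,29/2] z:[10,28] -> hit [38/3,40/3] leaf, test {P4(miss), P5@t=38/3}
      N14 x:[47/3,58/3] y:[-1,10] z:[9,27] -> miss, prune
    N12 x:[34/3,52/3] y:[15,20] z:[-8,31] -> hit [15,52/3], descend [1, 16]
      N1 x:[14,52/3] y:[33/2,20] z:[11,31] -> hit [33/2,52/3] leaf, test {P9(miss), P16(miss)}
      N16 x:[34/3,14] y:[15,37/2] z:[-8,13] -> miss, prune

Visited [0, 2, 10, 13, 8, 15, 4, 6, 11, 14, 12, 1, 16]. Tests: 13 box, 3 leaf. Nearest: P5.

== RESULT ==
3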